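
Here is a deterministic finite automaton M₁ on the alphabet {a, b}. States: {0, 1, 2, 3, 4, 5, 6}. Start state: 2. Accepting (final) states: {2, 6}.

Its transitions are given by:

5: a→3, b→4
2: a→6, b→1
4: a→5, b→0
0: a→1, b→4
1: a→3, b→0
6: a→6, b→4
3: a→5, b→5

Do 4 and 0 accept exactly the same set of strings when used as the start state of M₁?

Yes

Start with accepting vs non-accepting: {2,6} | {0,1,3,4,5}.
The partition is now stable with 2 blocks: {2,6} | {0,1,3,4,5}.
4 and 0 lie in the same block of the stable partition, so they are equivalent — no string distinguishes them.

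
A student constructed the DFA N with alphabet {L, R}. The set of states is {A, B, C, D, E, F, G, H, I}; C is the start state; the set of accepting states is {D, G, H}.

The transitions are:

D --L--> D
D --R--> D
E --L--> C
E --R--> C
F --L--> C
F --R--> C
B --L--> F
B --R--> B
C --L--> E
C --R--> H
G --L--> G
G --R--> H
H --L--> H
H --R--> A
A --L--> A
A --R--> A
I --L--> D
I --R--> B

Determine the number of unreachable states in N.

No path from C leads to B, D, F, G, I; the other 4 states are all reachable.

5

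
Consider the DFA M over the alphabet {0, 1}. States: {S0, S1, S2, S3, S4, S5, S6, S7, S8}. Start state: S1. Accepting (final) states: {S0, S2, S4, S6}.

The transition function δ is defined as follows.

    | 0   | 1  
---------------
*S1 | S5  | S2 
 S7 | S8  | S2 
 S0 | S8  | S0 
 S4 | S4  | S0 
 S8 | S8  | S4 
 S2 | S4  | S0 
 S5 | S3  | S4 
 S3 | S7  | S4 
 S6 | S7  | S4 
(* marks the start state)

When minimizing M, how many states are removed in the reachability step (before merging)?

Starting at S1 and following transitions, the reachable set is {S0, S1, S2, S3, S4, S5, S7, S8}. That leaves S6 unreachable — 1 in total.

1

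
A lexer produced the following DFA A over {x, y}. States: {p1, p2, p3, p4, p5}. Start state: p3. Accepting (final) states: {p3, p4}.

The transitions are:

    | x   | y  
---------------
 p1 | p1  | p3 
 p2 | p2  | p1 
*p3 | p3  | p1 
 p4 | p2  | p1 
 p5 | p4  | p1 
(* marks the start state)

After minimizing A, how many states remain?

2

Reachable states from the start: {p1,p3}. Unreachable: {p2,p4,p5} — drop them.
Start with accepting vs non-accepting: {p3} | {p1}.
No further refinement is possible. Final partition (2 blocks): {p3} | {p1}.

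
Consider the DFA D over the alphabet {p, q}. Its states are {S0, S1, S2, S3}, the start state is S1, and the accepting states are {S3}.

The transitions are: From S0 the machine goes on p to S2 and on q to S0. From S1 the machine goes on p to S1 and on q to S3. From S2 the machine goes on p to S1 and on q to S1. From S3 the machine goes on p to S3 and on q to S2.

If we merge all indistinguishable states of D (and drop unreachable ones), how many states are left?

3

First remove the unreachable states {S0}; 3 states remain.
Initial partition by acceptance: {S3} | {S1,S2}.
On input q, block {S1,S2} splits into {S1} and {S2}.
Stable partition: {S3} | {S1} | {S2} — 3 equivalence classes.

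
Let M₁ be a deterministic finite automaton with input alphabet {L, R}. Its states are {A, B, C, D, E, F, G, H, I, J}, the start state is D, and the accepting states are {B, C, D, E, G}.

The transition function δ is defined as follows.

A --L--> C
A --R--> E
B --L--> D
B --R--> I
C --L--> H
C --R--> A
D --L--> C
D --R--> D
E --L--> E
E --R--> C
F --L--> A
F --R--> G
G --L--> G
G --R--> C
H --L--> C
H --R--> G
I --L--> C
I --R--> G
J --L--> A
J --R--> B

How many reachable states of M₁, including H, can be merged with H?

States {B,F,I,J} cannot be reached from the start state, so discard them.
Initial partition by acceptance: {C,D,E,G} | {A,H}.
On input L, block {C,D,E,G} splits into {D,E,G} and {C}.
On input L, block {D,E,G} splits into {E,G} and {D}.
No further refinement is possible. Final partition (4 blocks): {E,G} | {A,H} | {C} | {D}.
State H belongs to the block {A,H}, which has 2 states.

2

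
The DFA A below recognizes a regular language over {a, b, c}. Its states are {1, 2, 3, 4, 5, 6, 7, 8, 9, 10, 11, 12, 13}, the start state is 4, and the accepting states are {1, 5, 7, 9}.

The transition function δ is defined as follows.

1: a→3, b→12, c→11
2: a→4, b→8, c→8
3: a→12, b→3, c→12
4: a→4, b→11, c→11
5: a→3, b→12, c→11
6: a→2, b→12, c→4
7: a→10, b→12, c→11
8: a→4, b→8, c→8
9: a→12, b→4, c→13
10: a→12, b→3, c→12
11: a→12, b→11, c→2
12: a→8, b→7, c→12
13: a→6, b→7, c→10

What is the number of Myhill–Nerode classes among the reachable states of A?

First remove the unreachable states {1,5,6,9,13}; 8 states remain.
Initial partition by acceptance: {7} | {2,3,4,8,10,11,12}.
On input b, block {2,3,4,8,10,11,12} splits into {2,3,4,8,10,11} and {12}.
On input a, block {2,3,4,8,10,11} splits into {2,4,8} and {3,10,11}.
Refine {2,4,8} on symbol b: members go to different blocks, giving {2,8} and {4}.
On input c, block {3,10,11} splits into {3,10} and {11}.
No further refinement is possible. Final partition (6 blocks): {7} | {2,8} | {12} | {3,10} | {4} | {11}.

6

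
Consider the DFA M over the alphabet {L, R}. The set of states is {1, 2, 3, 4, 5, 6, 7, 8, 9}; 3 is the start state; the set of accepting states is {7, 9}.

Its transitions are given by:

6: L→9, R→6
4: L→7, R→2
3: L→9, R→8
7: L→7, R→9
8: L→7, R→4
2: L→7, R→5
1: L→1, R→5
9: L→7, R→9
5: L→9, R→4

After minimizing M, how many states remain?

Reachable states from the start: {2,3,4,5,7,8,9}. Unreachable: {1,6} — drop them.
P0 = {7,9} | {2,3,4,5,8}.
The partition is now stable with 2 blocks: {7,9} | {2,3,4,5,8}.

2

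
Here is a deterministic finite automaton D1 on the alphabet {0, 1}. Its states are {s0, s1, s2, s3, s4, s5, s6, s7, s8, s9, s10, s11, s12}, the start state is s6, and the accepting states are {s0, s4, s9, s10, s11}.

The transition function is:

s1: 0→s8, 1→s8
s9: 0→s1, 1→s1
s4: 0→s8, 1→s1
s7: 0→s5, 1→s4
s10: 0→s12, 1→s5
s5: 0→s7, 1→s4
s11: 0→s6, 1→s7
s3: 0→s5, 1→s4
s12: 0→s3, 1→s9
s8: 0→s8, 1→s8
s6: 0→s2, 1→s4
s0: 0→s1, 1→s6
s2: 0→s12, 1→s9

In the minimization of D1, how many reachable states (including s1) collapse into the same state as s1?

First remove the unreachable states {s0,s10,s11}; 10 states remain.
P0 = {s4,s9} | {s1,s2,s3,s5,s6,s7,s8,s12}.
Split {s1,s2,s3,s5,s6,s7,s8,s12} by δ(·,1) → {s2,s3,s5,s6,s7,s12} and {s1,s8}.
Stable partition: {s4,s9} | {s2,s3,s5,s6,s7,s12} | {s1,s8} — 3 equivalence classes.
State s1 belongs to the block {s1,s8}, which has 2 states.

2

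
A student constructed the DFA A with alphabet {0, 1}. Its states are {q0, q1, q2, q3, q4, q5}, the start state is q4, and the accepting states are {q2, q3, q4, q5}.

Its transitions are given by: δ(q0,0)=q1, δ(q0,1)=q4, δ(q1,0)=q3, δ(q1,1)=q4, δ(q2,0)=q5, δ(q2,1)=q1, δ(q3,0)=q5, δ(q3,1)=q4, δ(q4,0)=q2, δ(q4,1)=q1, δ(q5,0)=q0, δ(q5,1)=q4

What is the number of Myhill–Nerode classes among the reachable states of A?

6

All states are reachable from the start state.
Start with accepting vs non-accepting: {q2,q3,q4,q5} | {q0,q1}.
Split {q2,q3,q4,q5} by δ(·,0) → {q2,q3,q4} and {q5}.
Refine {q2,q3,q4} on symbol 0: members go to different blocks, giving {q2,q3} and {q4}.
On input 1, block {q2,q3} splits into {q2} and {q3}.
Refine {q0,q1} on symbol 0: members go to different blocks, giving {q0} and {q1}.
Stable partition: {q2} | {q0} | {q5} | {q4} | {q3} | {q1} — 6 equivalence classes.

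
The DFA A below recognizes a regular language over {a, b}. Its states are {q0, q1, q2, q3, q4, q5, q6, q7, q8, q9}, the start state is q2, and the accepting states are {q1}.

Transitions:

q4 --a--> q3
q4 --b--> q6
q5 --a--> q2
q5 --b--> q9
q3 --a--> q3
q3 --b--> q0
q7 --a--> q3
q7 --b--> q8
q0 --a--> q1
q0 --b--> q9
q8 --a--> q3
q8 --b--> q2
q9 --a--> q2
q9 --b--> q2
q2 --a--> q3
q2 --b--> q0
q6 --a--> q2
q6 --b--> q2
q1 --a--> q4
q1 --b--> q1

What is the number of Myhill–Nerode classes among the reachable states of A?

5

Reachable states from the start: {q0,q1,q2,q3,q4,q6,q9}. Unreachable: {q5,q7,q8} — drop them.
Start with accepting vs non-accepting: {q1} | {q0,q2,q3,q4,q6,q9}.
Split {q0,q2,q3,q4,q6,q9} by δ(·,a) → {q2,q3,q4,q6,q9} and {q0}.
Refine {q2,q3,q4,q6,q9} on symbol b: members go to different blocks, giving {q4,q6,q9} and {q2,q3}.
Refine {q4,q6,q9} on symbol b: members go to different blocks, giving {q6,q9} and {q4}.
No further refinement is possible. Final partition (5 blocks): {q1} | {q6,q9} | {q0} | {q2,q3} | {q4}.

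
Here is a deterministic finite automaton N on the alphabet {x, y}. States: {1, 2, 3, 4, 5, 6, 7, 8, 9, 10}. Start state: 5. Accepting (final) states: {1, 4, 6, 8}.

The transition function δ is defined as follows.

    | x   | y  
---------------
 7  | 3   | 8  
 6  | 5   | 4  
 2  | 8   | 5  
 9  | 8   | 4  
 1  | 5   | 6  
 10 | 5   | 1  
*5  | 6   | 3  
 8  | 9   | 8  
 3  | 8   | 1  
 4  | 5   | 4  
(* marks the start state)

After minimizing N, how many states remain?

Reachable states from the start: {1,3,4,5,6,8,9}. Unreachable: {2,7,10} — drop them.
Start with accepting vs non-accepting: {1,4,6,8} | {3,5,9}.
Refine {3,5,9} on symbol y: members go to different blocks, giving {3,9} and {5}.
Split {1,4,6,8} by δ(·,x) → {1,4,6} and {8}.
No further refinement is possible. Final partition (4 blocks): {1,4,6} | {3,9} | {5} | {8}.

4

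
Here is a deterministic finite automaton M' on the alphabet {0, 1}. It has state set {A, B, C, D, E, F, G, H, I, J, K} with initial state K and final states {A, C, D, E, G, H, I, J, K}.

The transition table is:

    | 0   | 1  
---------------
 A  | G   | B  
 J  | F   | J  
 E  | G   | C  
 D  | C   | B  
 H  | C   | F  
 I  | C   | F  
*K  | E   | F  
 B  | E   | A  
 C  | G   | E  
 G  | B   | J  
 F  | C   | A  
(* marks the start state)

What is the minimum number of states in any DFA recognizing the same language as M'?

States {D,H,I} cannot be reached from the start state, so discard them.
P0 = {A,C,E,G,J,K} | {B,F}.
On input 0, block {A,C,E,G,J,K} splits into {A,C,E,K} and {G,J}.
On input 0, block {A,C,E,K} splits into {A,C,E} and {K}.
Split {A,C,E} by δ(·,1) → {C,E} and {A}.
Stable partition: {C,E} | {B,F} | {G,J} | {K} | {A} — 5 equivalence classes.

5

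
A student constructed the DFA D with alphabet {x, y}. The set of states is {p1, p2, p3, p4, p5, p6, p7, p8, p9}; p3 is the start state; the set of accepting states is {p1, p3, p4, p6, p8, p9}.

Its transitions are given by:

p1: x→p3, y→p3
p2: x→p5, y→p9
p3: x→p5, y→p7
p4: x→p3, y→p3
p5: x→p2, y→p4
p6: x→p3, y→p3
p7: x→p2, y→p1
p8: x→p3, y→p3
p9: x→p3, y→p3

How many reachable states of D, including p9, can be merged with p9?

3

First remove the unreachable states {p6,p8}; 7 states remain.
P0 = {p1,p3,p4,p9} | {p2,p5,p7}.
Refine {p1,p3,p4,p9} on symbol x: members go to different blocks, giving {p1,p4,p9} and {p3}.
The partition is now stable with 3 blocks: {p1,p4,p9} | {p2,p5,p7} | {p3}.
The equivalence class containing p9 is {p1,p4,p9}, of size 3.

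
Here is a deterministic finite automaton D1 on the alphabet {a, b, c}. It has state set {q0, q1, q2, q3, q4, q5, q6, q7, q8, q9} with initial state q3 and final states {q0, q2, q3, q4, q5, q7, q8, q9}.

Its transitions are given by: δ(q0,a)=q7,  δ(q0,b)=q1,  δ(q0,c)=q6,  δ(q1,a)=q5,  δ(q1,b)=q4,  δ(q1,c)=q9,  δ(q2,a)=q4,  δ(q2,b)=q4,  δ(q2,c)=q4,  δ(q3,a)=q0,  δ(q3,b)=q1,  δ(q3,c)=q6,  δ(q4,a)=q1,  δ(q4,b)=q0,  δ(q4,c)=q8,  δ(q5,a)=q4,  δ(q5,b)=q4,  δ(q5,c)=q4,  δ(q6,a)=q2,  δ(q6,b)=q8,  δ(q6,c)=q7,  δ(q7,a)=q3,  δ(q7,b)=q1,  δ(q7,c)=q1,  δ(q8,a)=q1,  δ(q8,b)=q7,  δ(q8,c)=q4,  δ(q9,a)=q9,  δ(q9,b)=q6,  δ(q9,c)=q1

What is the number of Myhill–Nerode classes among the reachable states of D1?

4

Every state is reachable, so we keep all 10.
Initial partition by acceptance: {q0,q2,q3,q4,q5,q7,q8,q9} | {q1,q6}.
Refine {q0,q2,q3,q4,q5,q7,q8,q9} on symbol a: members go to different blocks, giving {q0,q2,q3,q5,q7,q9} and {q4,q8}.
On input a, block {q0,q2,q3,q5,q7,q9} splits into {q0,q3,q7,q9} and {q2,q5}.
The partition is now stable with 4 blocks: {q0,q3,q7,q9} | {q1,q6} | {q4,q8} | {q2,q5}.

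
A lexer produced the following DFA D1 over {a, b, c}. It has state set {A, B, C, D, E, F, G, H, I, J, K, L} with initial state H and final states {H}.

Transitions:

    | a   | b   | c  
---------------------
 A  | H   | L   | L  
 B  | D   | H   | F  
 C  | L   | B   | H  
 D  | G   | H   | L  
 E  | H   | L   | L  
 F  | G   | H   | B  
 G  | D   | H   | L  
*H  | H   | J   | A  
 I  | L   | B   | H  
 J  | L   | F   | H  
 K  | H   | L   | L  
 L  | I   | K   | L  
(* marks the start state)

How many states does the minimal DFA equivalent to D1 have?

6

Reachable states from the start: {A,B,D,F,G,H,I,J,K,L}. Unreachable: {C,E} — drop them.
P0 = {H} | {A,B,D,F,G,I,J,K,L}.
On input a, block {A,B,D,F,G,I,J,K,L} splits into {B,D,F,G,I,J,L} and {A,K}.
Split {B,D,F,G,I,J,L} by δ(·,b) → {B,D,F,G} and {I,J} and {L}.
Split {B,D,F,G} by δ(·,c) → {B,F} and {D,G}.
The partition is now stable with 6 blocks: {H} | {B,F} | {A,K} | {I,J} | {L} | {D,G}.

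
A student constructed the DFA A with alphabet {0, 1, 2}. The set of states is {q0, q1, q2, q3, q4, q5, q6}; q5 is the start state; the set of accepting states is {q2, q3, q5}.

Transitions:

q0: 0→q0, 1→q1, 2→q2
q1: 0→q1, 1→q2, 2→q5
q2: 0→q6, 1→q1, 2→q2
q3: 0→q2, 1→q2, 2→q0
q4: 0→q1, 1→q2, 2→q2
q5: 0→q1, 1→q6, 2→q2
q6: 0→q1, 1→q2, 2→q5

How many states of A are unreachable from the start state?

3

Starting at q5 and following transitions, the reachable set is {q1, q2, q5, q6}. That leaves q0, q3, q4 unreachable — 3 in total.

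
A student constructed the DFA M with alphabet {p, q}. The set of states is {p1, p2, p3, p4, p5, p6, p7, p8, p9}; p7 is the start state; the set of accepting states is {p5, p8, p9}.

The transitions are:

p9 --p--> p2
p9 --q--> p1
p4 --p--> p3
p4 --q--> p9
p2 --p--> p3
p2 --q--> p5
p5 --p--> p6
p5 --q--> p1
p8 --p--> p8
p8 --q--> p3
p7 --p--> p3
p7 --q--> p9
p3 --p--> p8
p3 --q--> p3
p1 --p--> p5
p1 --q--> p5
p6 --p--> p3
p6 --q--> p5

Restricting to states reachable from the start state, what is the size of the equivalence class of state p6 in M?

States {p4} cannot be reached from the start state, so discard them.
Initial partition by acceptance: {p5,p8,p9} | {p1,p2,p3,p6,p7}.
Refine {p5,p8,p9} on symbol p: members go to different blocks, giving {p5,p9} and {p8}.
Refine {p1,p2,p3,p6,p7} on symbol p: members go to different blocks, giving {p2,p6,p7} and {p1} and {p3}.
The partition is now stable with 5 blocks: {p5,p9} | {p2,p6,p7} | {p8} | {p1} | {p3}.
The equivalence class containing p6 is {p2,p6,p7}, of size 3.

3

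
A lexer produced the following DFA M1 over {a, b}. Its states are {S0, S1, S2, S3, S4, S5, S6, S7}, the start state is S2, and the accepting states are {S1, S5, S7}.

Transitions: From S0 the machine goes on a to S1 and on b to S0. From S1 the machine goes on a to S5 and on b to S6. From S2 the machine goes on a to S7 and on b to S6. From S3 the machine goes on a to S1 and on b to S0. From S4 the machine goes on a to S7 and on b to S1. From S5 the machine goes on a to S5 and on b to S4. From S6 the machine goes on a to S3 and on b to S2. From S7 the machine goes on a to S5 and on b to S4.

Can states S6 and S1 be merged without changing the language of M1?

No

Start with accepting vs non-accepting: {S1,S5,S7} | {S0,S2,S3,S4,S6}.
Split {S0,S2,S3,S4,S6} by δ(·,a) → {S0,S2,S3,S4} and {S6}.
On input b, block {S1,S5,S7} splits into {S5,S7} and {S1}.
On input a, block {S0,S2,S3,S4} splits into {S0,S3} and {S2,S4}.
On input b, block {S2,S4} splits into {S2} and {S4}.
The partition is now stable with 6 blocks: {S5,S7} | {S0,S3} | {S6} | {S1} | {S2} | {S4}.
S6 and S1 end up in different blocks, so they are distinguishable. For instance, the string 'ε' is accepted from only S1.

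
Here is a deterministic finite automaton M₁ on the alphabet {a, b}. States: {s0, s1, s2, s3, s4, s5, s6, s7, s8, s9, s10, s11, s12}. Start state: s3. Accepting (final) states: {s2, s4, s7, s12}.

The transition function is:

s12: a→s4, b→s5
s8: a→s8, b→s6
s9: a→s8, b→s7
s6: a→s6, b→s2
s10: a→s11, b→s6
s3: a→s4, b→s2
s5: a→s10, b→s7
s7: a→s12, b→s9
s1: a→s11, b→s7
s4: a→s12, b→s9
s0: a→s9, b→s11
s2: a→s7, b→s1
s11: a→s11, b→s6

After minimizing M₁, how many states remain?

First remove the unreachable states {s0}; 12 states remain.
Initial partition by acceptance: {s2,s4,s7,s12} | {s1,s3,s5,s6,s8,s9,s10,s11}.
Refine {s1,s3,s5,s6,s8,s9,s10,s11} on symbol a: members go to different blocks, giving {s1,s5,s6,s8,s9,s10,s11} and {s3}.
Split {s1,s5,s6,s8,s9,s10,s11} by δ(·,b) → {s1,s5,s6,s9} and {s8,s10,s11}.
Split {s1,s5,s6,s9} by δ(·,a) → {s1,s5,s9} and {s6}.
The partition is now stable with 5 blocks: {s2,s4,s7,s12} | {s1,s5,s9} | {s3} | {s8,s10,s11} | {s6}.

5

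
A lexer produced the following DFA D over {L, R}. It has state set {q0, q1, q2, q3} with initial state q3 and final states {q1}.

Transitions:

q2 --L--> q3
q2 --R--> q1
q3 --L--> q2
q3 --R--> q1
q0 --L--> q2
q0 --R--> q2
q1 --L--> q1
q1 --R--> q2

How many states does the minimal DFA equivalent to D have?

States {q0} cannot be reached from the start state, so discard them.
Initial partition by acceptance: {q1} | {q2,q3}.
The partition is now stable with 2 blocks: {q1} | {q2,q3}.

2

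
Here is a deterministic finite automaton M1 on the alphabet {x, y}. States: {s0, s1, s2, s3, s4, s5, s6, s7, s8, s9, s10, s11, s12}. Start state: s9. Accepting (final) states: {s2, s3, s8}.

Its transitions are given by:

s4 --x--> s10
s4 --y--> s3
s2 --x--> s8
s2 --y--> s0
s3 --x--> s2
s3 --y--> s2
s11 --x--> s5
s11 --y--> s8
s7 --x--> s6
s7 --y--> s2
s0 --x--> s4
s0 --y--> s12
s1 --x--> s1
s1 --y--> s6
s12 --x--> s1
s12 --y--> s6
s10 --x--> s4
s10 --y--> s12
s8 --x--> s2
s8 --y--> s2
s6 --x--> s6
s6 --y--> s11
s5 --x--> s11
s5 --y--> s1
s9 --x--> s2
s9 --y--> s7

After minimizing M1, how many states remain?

8

All states are reachable from the start state.
Start with accepting vs non-accepting: {s2,s3,s8} | {s0,s1,s4,s5,s6,s7,s9,s10,s11,s12}.
On input y, block {s2,s3,s8} splits into {s3,s8} and {s2}.
Refine {s0,s1,s4,s5,s6,s7,s9,s10,s11,s12} on symbol x: members go to different blocks, giving {s0,s1,s4,s5,s6,s7,s10,s11,s12} and {s9}.
On input y, block {s0,s1,s4,s5,s6,s7,s10,s11,s12} splits into {s0,s1,s5,s6,s10,s12} and {s4,s11} and {s7}.
On input x, block {s0,s1,s5,s6,s10,s12} splits into {s0,s5,s10} and {s1,s6,s12}.
Refine {s1,s6,s12} on symbol y: members go to different blocks, giving {s1,s12} and {s6}.
Stable partition: {s3,s8} | {s0,s5,s10} | {s2} | {s9} | {s4,s11} | {s7} | {s1,s12} | {s6} — 8 equivalence classes.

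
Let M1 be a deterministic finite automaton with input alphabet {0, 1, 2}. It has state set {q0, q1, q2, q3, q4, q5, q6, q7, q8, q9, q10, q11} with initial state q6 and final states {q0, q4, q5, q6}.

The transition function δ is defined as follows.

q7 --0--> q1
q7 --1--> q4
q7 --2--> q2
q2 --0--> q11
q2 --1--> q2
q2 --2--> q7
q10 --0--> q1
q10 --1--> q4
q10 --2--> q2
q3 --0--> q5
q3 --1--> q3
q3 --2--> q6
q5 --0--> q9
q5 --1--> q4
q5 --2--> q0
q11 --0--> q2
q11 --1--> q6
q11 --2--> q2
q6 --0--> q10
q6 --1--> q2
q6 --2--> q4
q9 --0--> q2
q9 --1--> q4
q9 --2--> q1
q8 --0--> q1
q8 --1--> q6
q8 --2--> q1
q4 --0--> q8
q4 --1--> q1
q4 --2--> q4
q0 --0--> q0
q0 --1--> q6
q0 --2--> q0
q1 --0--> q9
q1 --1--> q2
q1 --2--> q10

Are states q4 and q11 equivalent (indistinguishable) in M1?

No

First remove the unreachable states {q0,q3,q5}; 9 states remain.
P0 = {q4,q6} | {q1,q2,q7,q8,q9,q10,q11}.
Split {q1,q2,q7,q8,q9,q10,q11} by δ(·,1) → {q7,q8,q9,q10,q11} and {q1,q2}.
No further refinement is possible. Final partition (3 blocks): {q4,q6} | {q7,q8,q9,q10,q11} | {q1,q2}.
q4 and q11 end up in different blocks, so they are distinguishable. For instance, the string 'ε' is accepted from only q4.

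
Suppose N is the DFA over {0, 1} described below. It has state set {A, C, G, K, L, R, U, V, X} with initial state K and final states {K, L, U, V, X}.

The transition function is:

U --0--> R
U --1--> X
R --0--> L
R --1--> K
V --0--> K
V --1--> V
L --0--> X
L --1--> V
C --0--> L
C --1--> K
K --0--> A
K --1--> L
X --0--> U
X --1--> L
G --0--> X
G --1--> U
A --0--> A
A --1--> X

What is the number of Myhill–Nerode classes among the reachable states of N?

7

Reachable states from the start: {A,K,L,R,U,V,X}. Unreachable: {C,G} — drop them.
P0 = {K,L,U,V,X} | {A,R}.
Refine {K,L,U,V,X} on symbol 0: members go to different blocks, giving {L,V,X} and {K,U}.
Split {L,V,X} by δ(·,0) → {V,X} and {L}.
Split {V,X} by δ(·,1) → {X} and {V}.
Refine {A,R} on symbol 0: members go to different blocks, giving {A} and {R}.
On input 0, block {K,U} splits into {K} and {U}.
No further refinement is possible. Final partition (7 blocks): {X} | {A} | {K} | {L} | {V} | {R} | {U}.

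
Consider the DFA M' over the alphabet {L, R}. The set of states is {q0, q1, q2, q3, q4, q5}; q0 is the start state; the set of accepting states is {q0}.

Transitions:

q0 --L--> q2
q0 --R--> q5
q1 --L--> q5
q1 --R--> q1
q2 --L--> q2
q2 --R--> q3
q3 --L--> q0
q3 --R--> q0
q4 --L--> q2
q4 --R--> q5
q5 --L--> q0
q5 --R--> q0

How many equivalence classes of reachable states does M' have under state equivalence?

Reachable states from the start: {q0,q2,q3,q5}. Unreachable: {q1,q4} — drop them.
P0 = {q0} | {q2,q3,q5}.
Split {q2,q3,q5} by δ(·,L) → {q3,q5} and {q2}.
The partition is now stable with 3 blocks: {q0} | {q3,q5} | {q2}.

3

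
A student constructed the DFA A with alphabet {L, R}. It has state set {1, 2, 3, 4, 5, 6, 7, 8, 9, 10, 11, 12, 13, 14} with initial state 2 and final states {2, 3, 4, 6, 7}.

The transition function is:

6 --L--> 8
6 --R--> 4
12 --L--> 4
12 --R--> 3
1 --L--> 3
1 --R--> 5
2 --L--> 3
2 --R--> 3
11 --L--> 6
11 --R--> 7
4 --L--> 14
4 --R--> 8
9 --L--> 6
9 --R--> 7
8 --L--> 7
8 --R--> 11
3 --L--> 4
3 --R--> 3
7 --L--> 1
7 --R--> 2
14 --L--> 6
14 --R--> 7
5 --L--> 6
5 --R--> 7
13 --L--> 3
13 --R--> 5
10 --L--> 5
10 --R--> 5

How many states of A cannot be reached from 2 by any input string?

BFS from 2 reaches {1, 2, 3, 4, 5, 6, 7, 8, 11, 14}; the 4 state(s) 9, 10, 12, 13 are never visited.

4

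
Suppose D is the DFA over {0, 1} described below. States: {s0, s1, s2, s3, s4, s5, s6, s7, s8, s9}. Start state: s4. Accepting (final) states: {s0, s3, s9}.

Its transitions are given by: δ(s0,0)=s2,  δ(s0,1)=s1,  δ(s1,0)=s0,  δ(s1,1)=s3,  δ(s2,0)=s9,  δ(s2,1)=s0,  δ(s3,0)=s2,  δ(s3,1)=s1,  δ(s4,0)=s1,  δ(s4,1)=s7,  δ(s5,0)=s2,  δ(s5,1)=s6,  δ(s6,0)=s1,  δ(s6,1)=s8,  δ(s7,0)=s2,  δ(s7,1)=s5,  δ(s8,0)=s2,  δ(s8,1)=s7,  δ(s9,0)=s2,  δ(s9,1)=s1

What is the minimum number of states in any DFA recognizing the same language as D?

3

All states are reachable from the start state.
P0 = {s0,s3,s9} | {s1,s2,s4,s5,s6,s7,s8}.
Split {s1,s2,s4,s5,s6,s7,s8} by δ(·,0) → {s4,s5,s6,s7,s8} and {s1,s2}.
Stable partition: {s0,s3,s9} | {s4,s5,s6,s7,s8} | {s1,s2} — 3 equivalence classes.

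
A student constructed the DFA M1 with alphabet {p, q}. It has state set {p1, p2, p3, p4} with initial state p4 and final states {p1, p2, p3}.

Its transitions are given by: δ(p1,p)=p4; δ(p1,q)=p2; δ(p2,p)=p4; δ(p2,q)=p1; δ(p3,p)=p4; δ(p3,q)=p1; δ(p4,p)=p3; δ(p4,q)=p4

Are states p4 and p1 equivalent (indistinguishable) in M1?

No

All states are reachable from the start state.
Initial partition by acceptance: {p1,p2,p3} | {p4}.
Stable partition: {p1,p2,p3} | {p4} — 2 equivalence classes.
p4 and p1 end up in different blocks, so they are distinguishable. For instance, the string 'ε' is accepted from only p1.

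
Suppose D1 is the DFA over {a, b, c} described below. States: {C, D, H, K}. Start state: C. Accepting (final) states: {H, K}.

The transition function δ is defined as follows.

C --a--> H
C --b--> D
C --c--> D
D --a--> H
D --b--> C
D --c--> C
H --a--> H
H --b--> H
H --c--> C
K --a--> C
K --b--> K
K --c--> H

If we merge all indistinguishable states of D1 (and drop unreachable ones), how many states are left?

2

Reachable states from the start: {C,D,H}. Unreachable: {K} — drop them.
Initial partition by acceptance: {H} | {C,D}.
Stable partition: {H} | {C,D} — 2 equivalence classes.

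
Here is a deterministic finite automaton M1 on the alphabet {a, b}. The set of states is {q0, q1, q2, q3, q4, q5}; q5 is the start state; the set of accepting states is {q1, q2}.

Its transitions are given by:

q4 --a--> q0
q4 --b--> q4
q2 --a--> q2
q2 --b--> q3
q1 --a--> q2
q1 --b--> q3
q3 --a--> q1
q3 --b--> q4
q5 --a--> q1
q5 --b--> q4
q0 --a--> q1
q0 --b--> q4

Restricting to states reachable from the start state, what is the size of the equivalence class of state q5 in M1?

Every state is reachable, so we keep all 6.
P0 = {q1,q2} | {q0,q3,q4,q5}.
Split {q0,q3,q4,q5} by δ(·,a) → {q0,q3,q5} and {q4}.
Stable partition: {q1,q2} | {q0,q3,q5} | {q4} — 3 equivalence classes.
State q5 belongs to the block {q0,q3,q5}, which has 3 states.

3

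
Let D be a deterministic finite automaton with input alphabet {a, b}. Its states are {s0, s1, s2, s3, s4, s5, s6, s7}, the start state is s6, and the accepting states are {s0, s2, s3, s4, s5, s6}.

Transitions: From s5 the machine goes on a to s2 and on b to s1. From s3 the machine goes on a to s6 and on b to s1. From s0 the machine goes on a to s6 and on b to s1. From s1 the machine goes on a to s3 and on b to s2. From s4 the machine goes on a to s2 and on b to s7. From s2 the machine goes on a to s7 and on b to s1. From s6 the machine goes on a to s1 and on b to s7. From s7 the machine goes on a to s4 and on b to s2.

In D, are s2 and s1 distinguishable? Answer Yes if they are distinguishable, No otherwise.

First remove the unreachable states {s0,s5}; 6 states remain.
P0 = {s2,s3,s4,s6} | {s1,s7}.
Split {s2,s3,s4,s6} by δ(·,a) → {s2,s6} and {s3,s4}.
Stable partition: {s2,s6} | {s1,s7} | {s3,s4} — 3 equivalence classes.
s2 and s1 end up in different blocks, so they are distinguishable. For instance, the string 'ε' is accepted from only s2.

Yes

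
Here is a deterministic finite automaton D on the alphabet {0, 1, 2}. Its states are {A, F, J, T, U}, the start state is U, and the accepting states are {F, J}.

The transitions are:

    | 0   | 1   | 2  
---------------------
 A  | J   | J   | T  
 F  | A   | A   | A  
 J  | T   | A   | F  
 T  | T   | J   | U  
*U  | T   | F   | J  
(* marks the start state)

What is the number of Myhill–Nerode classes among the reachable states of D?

Initial partition by acceptance: {F,J} | {A,T,U}.
Refine {F,J} on symbol 2: members go to different blocks, giving {J} and {F}.
Split {A,T,U} by δ(·,0) → {T,U} and {A}.
On input 1, block {T,U} splits into {T} and {U}.
No further refinement is possible. Final partition (5 blocks): {J} | {T} | {F} | {A} | {U}.

5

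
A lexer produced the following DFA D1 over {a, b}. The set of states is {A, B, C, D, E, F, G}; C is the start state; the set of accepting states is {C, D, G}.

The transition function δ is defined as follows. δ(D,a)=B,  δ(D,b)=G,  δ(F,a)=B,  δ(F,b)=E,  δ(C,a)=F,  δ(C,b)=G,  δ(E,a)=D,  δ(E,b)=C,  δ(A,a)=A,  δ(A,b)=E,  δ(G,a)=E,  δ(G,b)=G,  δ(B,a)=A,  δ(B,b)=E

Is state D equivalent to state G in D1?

Start with accepting vs non-accepting: {C,D,G} | {A,B,E,F}.
On input a, block {A,B,E,F} splits into {A,B,F} and {E}.
On input a, block {C,D,G} splits into {C,D} and {G}.
No further refinement is possible. Final partition (4 blocks): {C,D} | {A,B,F} | {E} | {G}.
D and G end up in different blocks, so they are distinguishable. For instance, the string 'aa' is accepted from only G.

No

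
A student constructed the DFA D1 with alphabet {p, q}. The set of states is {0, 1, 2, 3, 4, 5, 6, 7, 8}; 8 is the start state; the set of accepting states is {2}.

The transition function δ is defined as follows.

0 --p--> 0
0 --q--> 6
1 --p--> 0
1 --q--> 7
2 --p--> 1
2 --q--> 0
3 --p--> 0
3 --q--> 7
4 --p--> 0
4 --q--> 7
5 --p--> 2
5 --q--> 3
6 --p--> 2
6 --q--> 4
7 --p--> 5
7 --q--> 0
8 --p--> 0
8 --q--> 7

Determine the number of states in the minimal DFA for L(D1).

5

All states are reachable from the start state.
Start with accepting vs non-accepting: {2} | {0,1,3,4,5,6,7,8}.
Split {0,1,3,4,5,6,7,8} by δ(·,p) → {0,1,3,4,7,8} and {5,6}.
Refine {0,1,3,4,7,8} on symbol p: members go to different blocks, giving {0,1,3,4,8} and {7}.
Refine {0,1,3,4,8} on symbol q: members go to different blocks, giving {1,3,4,8} and {0}.
The partition is now stable with 5 blocks: {2} | {1,3,4,8} | {5,6} | {7} | {0}.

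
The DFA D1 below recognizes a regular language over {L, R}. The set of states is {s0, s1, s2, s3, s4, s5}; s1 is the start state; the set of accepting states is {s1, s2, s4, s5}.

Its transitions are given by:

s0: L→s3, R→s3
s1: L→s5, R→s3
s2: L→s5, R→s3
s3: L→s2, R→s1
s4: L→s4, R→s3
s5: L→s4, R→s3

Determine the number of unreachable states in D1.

1

Starting at s1 and following transitions, the reachable set is {s1, s2, s3, s4, s5}. That leaves s0 unreachable — 1 in total.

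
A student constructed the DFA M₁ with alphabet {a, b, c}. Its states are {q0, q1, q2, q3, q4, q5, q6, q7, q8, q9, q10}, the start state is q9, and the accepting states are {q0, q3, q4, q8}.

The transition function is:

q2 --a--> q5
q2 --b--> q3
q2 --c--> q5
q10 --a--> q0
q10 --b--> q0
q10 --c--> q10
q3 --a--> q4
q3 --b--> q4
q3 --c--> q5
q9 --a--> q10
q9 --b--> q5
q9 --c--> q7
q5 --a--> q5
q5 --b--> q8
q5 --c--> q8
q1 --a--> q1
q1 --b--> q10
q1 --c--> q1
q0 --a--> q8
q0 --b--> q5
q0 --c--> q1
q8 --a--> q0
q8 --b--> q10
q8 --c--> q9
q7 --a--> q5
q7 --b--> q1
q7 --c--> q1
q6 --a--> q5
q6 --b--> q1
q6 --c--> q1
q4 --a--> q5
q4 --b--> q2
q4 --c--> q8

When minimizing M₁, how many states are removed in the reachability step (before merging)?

4

BFS from q9 reaches {q0, q1, q5, q7, q8, q9, q10}; the 4 state(s) q2, q3, q4, q6 are never visited.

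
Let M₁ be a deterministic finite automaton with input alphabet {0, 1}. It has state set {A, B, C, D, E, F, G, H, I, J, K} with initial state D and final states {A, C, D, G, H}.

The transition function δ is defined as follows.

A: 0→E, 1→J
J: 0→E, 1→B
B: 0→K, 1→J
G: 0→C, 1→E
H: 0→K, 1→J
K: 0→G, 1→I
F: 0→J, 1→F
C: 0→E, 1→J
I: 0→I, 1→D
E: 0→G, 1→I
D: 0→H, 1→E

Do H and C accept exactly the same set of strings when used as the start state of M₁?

First remove the unreachable states {A,F}; 9 states remain.
Start with accepting vs non-accepting: {C,D,G,H} | {B,E,I,J,K}.
Refine {C,D,G,H} on symbol 0: members go to different blocks, giving {C,H} and {D,G}.
Refine {B,E,I,J,K} on symbol 0: members go to different blocks, giving {B,I,J} and {E,K}.
Split {B,I,J} by δ(·,0) → {B,J} and {I}.
The partition is now stable with 5 blocks: {C,H} | {B,J} | {D,G} | {E,K} | {I}.
H and C lie in the same block of the stable partition, so they are equivalent — no string distinguishes them.

Yes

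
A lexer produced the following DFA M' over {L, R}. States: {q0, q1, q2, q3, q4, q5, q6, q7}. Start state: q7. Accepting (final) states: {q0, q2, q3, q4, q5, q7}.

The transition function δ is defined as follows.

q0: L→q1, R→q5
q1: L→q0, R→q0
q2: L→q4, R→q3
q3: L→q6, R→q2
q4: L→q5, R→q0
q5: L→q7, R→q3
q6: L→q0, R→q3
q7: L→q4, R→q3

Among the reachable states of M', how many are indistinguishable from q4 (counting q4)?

P0 = {q0,q2,q3,q4,q5,q7} | {q1,q6}.
On input L, block {q0,q2,q3,q4,q5,q7} splits into {q2,q4,q5,q7} and {q0,q3}.
The partition is now stable with 3 blocks: {q2,q4,q5,q7} | {q1,q6} | {q0,q3}.
State q4 belongs to the block {q2,q4,q5,q7}, which has 4 states.

4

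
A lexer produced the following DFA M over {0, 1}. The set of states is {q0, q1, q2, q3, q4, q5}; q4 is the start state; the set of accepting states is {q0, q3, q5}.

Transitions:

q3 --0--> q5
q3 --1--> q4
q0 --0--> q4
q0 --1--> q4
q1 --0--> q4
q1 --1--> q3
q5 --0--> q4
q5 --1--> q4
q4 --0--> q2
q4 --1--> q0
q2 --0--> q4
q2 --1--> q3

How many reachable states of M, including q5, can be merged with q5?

States {q1} cannot be reached from the start state, so discard them.
Start with accepting vs non-accepting: {q0,q3,q5} | {q2,q4}.
Split {q0,q3,q5} by δ(·,0) → {q0,q5} and {q3}.
Refine {q2,q4} on symbol 1: members go to different blocks, giving {q2} and {q4}.
Stable partition: {q0,q5} | {q2} | {q3} | {q4} — 4 equivalence classes.
State q5 belongs to the block {q0,q5}, which has 2 states.

2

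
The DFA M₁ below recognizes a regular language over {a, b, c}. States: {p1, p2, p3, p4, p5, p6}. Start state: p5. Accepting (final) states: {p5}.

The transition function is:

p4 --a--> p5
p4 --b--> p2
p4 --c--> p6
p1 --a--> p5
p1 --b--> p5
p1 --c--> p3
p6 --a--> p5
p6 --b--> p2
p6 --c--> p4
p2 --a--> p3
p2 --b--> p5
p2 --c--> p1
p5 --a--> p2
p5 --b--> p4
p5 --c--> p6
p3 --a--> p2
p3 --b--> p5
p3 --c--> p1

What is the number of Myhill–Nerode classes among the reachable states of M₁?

All states are reachable from the start state.
Initial partition by acceptance: {p5} | {p1,p2,p3,p4,p6}.
Refine {p1,p2,p3,p4,p6} on symbol a: members go to different blocks, giving {p1,p4,p6} and {p2,p3}.
On input b, block {p1,p4,p6} splits into {p4,p6} and {p1}.
The partition is now stable with 4 blocks: {p5} | {p4,p6} | {p2,p3} | {p1}.

4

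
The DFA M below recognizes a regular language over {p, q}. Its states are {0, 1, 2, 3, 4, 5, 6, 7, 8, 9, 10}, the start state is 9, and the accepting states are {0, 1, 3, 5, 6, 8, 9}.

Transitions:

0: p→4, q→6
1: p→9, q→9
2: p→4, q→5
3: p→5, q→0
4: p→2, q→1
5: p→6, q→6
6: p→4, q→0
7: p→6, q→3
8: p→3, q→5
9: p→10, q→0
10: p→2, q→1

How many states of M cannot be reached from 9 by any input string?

BFS from 9 reaches {0, 1, 2, 4, 5, 6, 9, 10}; the 3 state(s) 3, 7, 8 are never visited.

3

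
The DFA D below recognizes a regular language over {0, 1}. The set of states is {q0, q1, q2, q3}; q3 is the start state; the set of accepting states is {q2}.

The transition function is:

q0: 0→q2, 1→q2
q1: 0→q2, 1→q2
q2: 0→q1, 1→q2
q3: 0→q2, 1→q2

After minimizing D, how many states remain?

2

States {q0} cannot be reached from the start state, so discard them.
Initial partition by acceptance: {q2} | {q1,q3}.
The partition is now stable with 2 blocks: {q2} | {q1,q3}.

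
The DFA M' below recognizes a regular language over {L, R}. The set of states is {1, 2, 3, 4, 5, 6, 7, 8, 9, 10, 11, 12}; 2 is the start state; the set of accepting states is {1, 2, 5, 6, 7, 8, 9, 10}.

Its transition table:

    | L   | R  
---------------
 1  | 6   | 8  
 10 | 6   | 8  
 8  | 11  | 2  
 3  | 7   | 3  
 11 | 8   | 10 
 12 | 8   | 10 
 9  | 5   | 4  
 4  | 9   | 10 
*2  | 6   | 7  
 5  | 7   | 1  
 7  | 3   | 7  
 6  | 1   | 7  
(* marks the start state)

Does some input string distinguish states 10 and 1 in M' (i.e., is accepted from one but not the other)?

No

First remove the unreachable states {4,5,9,12}; 8 states remain.
P0 = {1,2,6,7,8,10} | {3,11}.
Refine {1,2,6,7,8,10} on symbol L: members go to different blocks, giving {1,2,6,10} and {7,8}.
Refine {3,11} on symbol R: members go to different blocks, giving {3} and {11}.
Refine {7,8} on symbol L: members go to different blocks, giving {7} and {8}.
Split {1,2,6,10} by δ(·,R) → {1,10} and {2,6}.
On input L, block {2,6} splits into {2} and {6}.
The partition is now stable with 7 blocks: {1,10} | {3} | {7} | {11} | {8} | {2} | {6}.
10 and 1 lie in the same block of the stable partition, so they are equivalent — no string distinguishes them.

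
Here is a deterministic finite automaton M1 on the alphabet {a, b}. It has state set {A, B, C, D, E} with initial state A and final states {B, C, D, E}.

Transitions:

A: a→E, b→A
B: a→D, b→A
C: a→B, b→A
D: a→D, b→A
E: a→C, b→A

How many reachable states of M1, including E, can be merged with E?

4

Every state is reachable, so we keep all 5.
P0 = {B,C,D,E} | {A}.
Stable partition: {B,C,D,E} | {A} — 2 equivalence classes.
State E belongs to the block {B,C,D,E}, which has 4 states.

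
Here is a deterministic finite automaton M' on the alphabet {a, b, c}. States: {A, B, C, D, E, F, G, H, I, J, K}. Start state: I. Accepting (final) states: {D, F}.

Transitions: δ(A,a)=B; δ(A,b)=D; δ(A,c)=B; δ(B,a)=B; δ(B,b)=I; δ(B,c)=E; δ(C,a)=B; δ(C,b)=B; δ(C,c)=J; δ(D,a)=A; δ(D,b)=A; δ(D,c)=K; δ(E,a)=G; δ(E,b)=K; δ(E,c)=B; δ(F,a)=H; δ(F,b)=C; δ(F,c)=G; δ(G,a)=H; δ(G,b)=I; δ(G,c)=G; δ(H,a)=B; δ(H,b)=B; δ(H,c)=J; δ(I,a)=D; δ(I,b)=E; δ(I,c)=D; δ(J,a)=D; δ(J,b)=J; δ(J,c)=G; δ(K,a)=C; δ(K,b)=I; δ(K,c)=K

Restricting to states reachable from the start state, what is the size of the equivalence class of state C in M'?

2

First remove the unreachable states {F}; 10 states remain.
Start with accepting vs non-accepting: {D} | {A,B,C,E,G,H,I,J,K}.
Refine {A,B,C,E,G,H,I,J,K} on symbol a: members go to different blocks, giving {A,B,C,E,G,H,K} and {I,J}.
Split {A,B,C,E,G,H,K} by δ(·,b) → {B,G,K} and {C,E,H} and {A}.
On input a, block {B,G,K} splits into {G,K} and {B}.
On input b, block {I,J} splits into {I} and {J}.
Split {C,E,H} by δ(·,a) → {C,H} and {E}.
The partition is now stable with 8 blocks: {D} | {G,K} | {I} | {C,H} | {A} | {B} | {J} | {E}.
State C belongs to the block {C,H}, which has 2 states.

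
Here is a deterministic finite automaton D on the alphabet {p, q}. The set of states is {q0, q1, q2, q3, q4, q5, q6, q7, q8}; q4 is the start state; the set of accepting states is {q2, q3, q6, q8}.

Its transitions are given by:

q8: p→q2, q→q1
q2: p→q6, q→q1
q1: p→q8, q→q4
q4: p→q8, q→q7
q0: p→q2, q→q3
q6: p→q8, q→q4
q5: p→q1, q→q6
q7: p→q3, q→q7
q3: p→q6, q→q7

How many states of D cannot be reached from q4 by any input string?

BFS from q4 reaches {q1, q2, q3, q4, q6, q7, q8}; the 2 state(s) q0, q5 are never visited.

2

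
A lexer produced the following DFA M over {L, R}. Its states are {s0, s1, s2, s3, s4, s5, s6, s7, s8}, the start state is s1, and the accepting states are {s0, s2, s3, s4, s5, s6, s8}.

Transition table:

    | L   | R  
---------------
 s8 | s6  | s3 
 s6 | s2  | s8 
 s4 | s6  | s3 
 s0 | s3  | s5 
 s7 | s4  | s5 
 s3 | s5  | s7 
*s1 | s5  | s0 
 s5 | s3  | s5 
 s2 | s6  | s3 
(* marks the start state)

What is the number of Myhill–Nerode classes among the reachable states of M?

All states are reachable from the start state.
Start with accepting vs non-accepting: {s0,s2,s3,s4,s5,s6,s8} | {s1,s7}.
On input R, block {s0,s2,s3,s4,s5,s6,s8} splits into {s0,s2,s4,s5,s6,s8} and {s3}.
Split {s0,s2,s4,s5,s6,s8} by δ(·,L) → {s2,s4,s6,s8} and {s0,s5}.
On input R, block {s2,s4,s6,s8} splits into {s2,s4,s8} and {s6}.
Split {s1,s7} by δ(·,L) → {s1} and {s7}.
No further refinement is possible. Final partition (6 blocks): {s2,s4,s8} | {s1} | {s3} | {s0,s5} | {s6} | {s7}.

6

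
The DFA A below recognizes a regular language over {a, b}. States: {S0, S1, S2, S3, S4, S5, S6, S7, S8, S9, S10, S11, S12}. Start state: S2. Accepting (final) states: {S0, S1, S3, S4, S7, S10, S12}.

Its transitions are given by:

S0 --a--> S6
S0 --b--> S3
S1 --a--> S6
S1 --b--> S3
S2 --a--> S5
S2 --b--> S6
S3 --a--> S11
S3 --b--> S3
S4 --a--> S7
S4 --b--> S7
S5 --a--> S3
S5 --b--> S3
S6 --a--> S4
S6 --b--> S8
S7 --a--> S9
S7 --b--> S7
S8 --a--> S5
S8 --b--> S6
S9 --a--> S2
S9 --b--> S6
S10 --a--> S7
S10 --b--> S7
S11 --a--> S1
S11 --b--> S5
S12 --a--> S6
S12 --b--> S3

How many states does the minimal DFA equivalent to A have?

9

States {S0,S10,S12} cannot be reached from the start state, so discard them.
P0 = {S1,S3,S4,S7} | {S2,S5,S6,S8,S9,S11}.
Refine {S1,S3,S4,S7} on symbol a: members go to different blocks, giving {S1,S3,S7} and {S4}.
Refine {S2,S5,S6,S8,S9,S11} on symbol a: members go to different blocks, giving {S2,S8,S9} and {S5,S11} and {S6}.
Split {S1,S3,S7} by δ(·,a) → {S1} and {S3} and {S7}.
On input a, block {S2,S8,S9} splits into {S2,S8} and {S9}.
On input a, block {S5,S11} splits into {S5} and {S11}.
Stable partition: {S1} | {S2,S8} | {S4} | {S5} | {S6} | {S3} | {S7} | {S9} | {S11} — 9 equivalence classes.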